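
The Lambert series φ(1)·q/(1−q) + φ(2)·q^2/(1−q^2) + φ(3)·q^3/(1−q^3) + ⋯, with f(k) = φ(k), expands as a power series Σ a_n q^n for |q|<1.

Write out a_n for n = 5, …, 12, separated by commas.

n=5: 1·5 5·1  φ→[1+4]=5
q^6  k|6↦φ(k): 1:1 2:1 3:2 6:2  a_6=6
d|7:{1,7}  Σφ=1+6=7
n=8: 1·8 2·4 4·2 8·1  φ→[1+1+2+4]=8
n=9: 9·1 3·3 1·9  φ→[6+2+1]=9
[q^10] φ(10)=4,φ(5)=4,φ(2)=1,φ(1)=1 ⇒ 10
n=11: 1·11 11·1  φ→[1+10]=11
d|12:{1,2,3,4,6,12}  Σφ=1+1+2+2+2+4=12

5, 6, 7, 8, 9, 10, 11, 12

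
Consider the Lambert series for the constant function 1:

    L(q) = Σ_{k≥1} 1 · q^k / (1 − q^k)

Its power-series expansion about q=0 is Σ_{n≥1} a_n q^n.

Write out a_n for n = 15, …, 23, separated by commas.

d|15:{15,5,3,1}  Σf=1+1+1+1=4
q^16  k|16↦f(k): 1:1 2:1 4:1 8:1 16:1  a_16=5
d|17:{1,17}  Σf=1+1=2
n=18: 1·18 2·9 3·6 6·3 9·2 18·1  f→[1+1+1+1+1+1]=6
n=19: 1·19 19·1  f→[1+1]=2
d|20:{20,10,5,4,2,1}  Σf=1+1+1+1+1+1=6
n=21: 21·1 7·3 3·7 1·21  f→[1+1+1+1]=4
[q^22] f(1)=1,f(2)=1,f(11)=1,f(22)=1 ⇒ 4
q^23  k|23↦f(k): 1:1 23:1  a_23=2

4, 5, 2, 6, 2, 6, 4, 4, 2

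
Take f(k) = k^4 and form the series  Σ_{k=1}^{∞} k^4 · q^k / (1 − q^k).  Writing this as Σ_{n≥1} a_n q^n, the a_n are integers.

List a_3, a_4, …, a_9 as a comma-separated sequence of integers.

d|3:{3,1}  Σf=81+1=82
n=4: 4·1 2·2 1·4  f→[256+16+1]=273
q^5  k|5↦f(k): 1:1 5:625  a_5=626
n=6: 1·6 2·3 3·2 6·1  f→[1+16+81+1296]=1394
[q^7] f(7)=2401,f(1)=1 ⇒ 2402
q^8  k|8↦f(k): 1:1 2:16 4:256 8:4096  a_8=4369
q^9  k|9↦f(k): 9:6561 3:81 1:1  a_9=6643

82, 273, 626, 1394, 2402, 4369, 6643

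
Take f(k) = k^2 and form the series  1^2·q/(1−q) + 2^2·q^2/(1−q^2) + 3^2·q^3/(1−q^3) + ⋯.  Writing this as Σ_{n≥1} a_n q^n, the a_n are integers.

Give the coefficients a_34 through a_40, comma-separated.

d|34:{1,2,17,34}  Σf=1+4+289+1156=1450
q^35  k|35↦f(k): 1:1 5:25 7:49 35:1225  a_35=1300
q^36  k|36↦f(k): 1:1 2:4 3:9 4:16 6:36 9:81 12:144 18:324 36:1296  a_36=1911
d|37:{1,37}  Σf=1+1369=1370
[q^38] f(1)=1,f(2)=4,f(19)=361,f(38)=1444 ⇒ 1810
q^39  k|39↦f(k): 39:1521 13:169 3:9 1:1  a_39=1700
n=40: 1·40 2·20 4·10 5·8 8·5 10·4 20·2 40·1  f→[1+4+16+25+64+100+400+1600]=2210

1450, 1300, 1911, 1370, 1810, 1700, 2210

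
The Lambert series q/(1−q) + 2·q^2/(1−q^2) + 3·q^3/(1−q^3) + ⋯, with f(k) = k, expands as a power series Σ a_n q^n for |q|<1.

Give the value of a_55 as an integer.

d|55:{1,5,11,55}  Σf=1+5+11+55=72

a_55 = 72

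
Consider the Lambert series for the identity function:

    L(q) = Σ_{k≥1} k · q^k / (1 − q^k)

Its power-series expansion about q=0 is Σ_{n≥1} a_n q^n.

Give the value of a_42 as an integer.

n=42: 1·42 2·21 3·14 6·7 7·6 14·3 21·2 42·1  f→[1+2+3+6+7+14+21+42]=96

a_42 = 96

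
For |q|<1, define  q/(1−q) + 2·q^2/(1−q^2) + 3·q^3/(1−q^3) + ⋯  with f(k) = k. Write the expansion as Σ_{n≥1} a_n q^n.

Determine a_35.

d|35:{35,7,5,1}  Σf=35+7+5+1=48

a_35 = 48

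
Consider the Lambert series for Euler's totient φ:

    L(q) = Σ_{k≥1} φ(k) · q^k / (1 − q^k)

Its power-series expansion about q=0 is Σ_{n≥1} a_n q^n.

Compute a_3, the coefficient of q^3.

n=3: 1·3 3·1  φ→[1+2]=3

a_3 = 3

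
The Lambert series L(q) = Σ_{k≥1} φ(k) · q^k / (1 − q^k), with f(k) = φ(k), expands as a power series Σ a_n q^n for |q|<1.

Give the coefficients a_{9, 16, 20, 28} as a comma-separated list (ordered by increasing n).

q^9  k|9↦φ(k): 1:1 3:2 9:6  a_9=9
q^16  k|16↦φ(k): 1:1 2:1 4:2 8:4 16:8  a_16=16
n=20: 1·20 2·10 4·5 5·4 10·2 20·1  φ→[1+1+2+4+4+8]=20
[q^28] φ(28)=12,φ(14)=6,φ(7)=6,φ(4)=2,φ(2)=1,φ(1)=1 ⇒ 28

9, 16, 20, 28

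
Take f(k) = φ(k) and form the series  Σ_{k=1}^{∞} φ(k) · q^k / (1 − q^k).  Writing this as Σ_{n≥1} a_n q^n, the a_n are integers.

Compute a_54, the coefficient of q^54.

d|54:{1,2,3,6,9,18,27,54}  Σφ=1+1+2+2+6+6+18+18=54

a_54 = 54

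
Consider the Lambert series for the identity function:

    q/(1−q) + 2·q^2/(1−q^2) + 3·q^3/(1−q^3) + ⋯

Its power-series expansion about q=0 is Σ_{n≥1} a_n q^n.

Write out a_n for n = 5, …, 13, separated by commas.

[q^5] f(1)=1,f(5)=5 ⇒ 6
d|6:{6,3,2,1}  Σf=6+3+2+1=12
n=7: 1·7 7·1  f→[1+7]=8
[q^8] f(1)=1,f(2)=2,f(4)=4,f(8)=8 ⇒ 15
n=9: 9·1 3·3 1·9  f→[9+3+1]=13
[q^10] f(10)=10,f(5)=5,f(2)=2,f(1)=1 ⇒ 18
q^11  k|11↦f(k): 11:11 1:1  a_11=12
n=12: 12·1 6·2 4·3 3·4 2·6 1·12  f→[12+6+4+3+2+1]=28
[q^13] f(13)=13,f(1)=1 ⇒ 14

6, 12, 8, 15, 13, 18, 12, 28, 14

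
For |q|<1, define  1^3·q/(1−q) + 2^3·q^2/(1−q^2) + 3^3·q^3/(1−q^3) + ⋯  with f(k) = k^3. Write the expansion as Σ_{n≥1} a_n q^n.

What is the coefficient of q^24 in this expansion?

n=24: 24·1 12·2 8·3 6·4 4·6 3·8 2·12 1·24  f→[13824+1728+512+216+64+27+8+1]=16380

a_24 = 16380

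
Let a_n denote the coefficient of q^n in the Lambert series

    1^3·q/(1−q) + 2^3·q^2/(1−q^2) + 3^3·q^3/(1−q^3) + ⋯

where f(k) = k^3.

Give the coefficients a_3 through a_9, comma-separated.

28, 73, 126, 252, 344, 585, 757

q^3  k|3↦f(k): 1:1 3:27  a_3=28
d|4:{4,2,1}  Σf=64+8+1=73
[q^5] f(1)=1,f(5)=125 ⇒ 126
q^6  k|6↦f(k): 1:1 2:8 3:27 6:216  a_6=252
q^7  k|7↦f(k): 7:343 1:1  a_7=344
q^8  k|8↦f(k): 8:512 4:64 2:8 1:1  a_8=585
[q^9] f(1)=1,f(3)=27,f(9)=729 ⇒ 757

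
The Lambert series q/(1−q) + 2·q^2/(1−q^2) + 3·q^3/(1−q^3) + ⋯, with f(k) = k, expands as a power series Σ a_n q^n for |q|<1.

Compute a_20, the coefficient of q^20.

d|20:{20,10,5,4,2,1}  Σf=20+10+5+4+2+1=42

a_20 = 42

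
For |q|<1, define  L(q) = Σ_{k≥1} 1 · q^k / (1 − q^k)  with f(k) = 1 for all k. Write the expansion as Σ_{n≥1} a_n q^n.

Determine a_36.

a_36 = 9

q^36  k|36↦f(k): 36:1 18:1 12:1 9:1 6:1 4:1 3:1 2:1 1:1  a_36=9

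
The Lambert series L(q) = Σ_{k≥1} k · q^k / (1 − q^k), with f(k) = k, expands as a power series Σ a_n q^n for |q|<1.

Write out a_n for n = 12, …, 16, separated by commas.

28, 14, 24, 24, 31

q^12  k|12↦f(k): 1:1 2:2 3:3 4:4 6:6 12:12  a_12=28
q^13  k|13↦f(k): 1:1 13:13  a_13=14
[q^14] f(14)=14,f(7)=7,f(2)=2,f(1)=1 ⇒ 24
[q^15] f(1)=1,f(3)=3,f(5)=5,f(15)=15 ⇒ 24
n=16: 16·1 8·2 4·4 2·8 1·16  f→[16+8+4+2+1]=31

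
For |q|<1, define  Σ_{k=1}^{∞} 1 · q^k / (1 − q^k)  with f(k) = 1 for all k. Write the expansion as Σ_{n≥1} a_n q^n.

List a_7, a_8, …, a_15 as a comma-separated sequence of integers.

q^7  k|7↦f(k): 1:1 7:1  a_7=2
q^8  k|8↦f(k): 8:1 4:1 2:1 1:1  a_8=4
q^9  k|9↦f(k): 9:1 3:1 1:1  a_9=3
[q^10] f(1)=1,f(2)=1,f(5)=1,f(10)=1 ⇒ 4
d|11:{1,11}  Σf=1+1=2
q^12  k|12↦f(k): 12:1 6:1 4:1 3:1 2:1 1:1  a_12=6
q^13  k|13↦f(k): 13:1 1:1  a_13=2
[q^14] f(14)=1,f(7)=1,f(2)=1,f(1)=1 ⇒ 4
d|15:{1,3,5,15}  Σf=1+1+1+1=4

2, 4, 3, 4, 2, 6, 2, 4, 4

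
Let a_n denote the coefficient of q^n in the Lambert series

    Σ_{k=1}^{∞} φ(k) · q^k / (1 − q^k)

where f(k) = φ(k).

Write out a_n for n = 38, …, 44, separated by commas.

d|38:{38,19,2,1}  Σφ=18+18+1+1=38
n=39: 1·39 3·13 13·3 39·1  φ→[1+2+12+24]=39
n=40: 1·40 2·20 4·10 5·8 8·5 10·4 20·2 40·1  φ→[1+1+2+4+4+4+8+16]=40
d|41:{41,1}  Σφ=40+1=41
n=42: 42·1 21·2 14·3 7·6 6·7 3·14 2·21 1·42  φ→[12+12+6+6+2+2+1+1]=42
[q^43] φ(43)=42,φ(1)=1 ⇒ 43
[q^44] φ(44)=20,φ(22)=10,φ(11)=10,φ(4)=2,φ(2)=1,φ(1)=1 ⇒ 44

38, 39, 40, 41, 42, 43, 44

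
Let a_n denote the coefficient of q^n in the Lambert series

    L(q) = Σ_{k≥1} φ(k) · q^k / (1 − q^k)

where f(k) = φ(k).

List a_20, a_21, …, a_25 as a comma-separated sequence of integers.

q^20  k|20↦φ(k): 1:1 2:1 4:2 5:4 10:4 20:8  a_20=20
q^21  k|21↦φ(k): 1:1 3:2 7:6 21:12  a_21=21
q^22  k|22↦φ(k): 1:1 2:1 11:10 22:10  a_22=22
d|23:{23,1}  Σφ=22+1=23
d|24:{24,12,8,6,4,3,2,1}  Σφ=8+4+4+2+2+2+1+1=24
d|25:{25,5,1}  Σφ=20+4+1=25

20, 21, 22, 23, 24, 25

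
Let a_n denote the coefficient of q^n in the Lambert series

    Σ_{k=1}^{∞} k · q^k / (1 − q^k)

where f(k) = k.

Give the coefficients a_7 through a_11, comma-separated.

8, 15, 13, 18, 12

d|7:{7,1}  Σf=7+1=8
[q^8] f(8)=8,f(4)=4,f(2)=2,f(1)=1 ⇒ 15
n=9: 9·1 3·3 1·9  f→[9+3+1]=13
q^10  k|10↦f(k): 10:10 5:5 2:2 1:1  a_10=18
n=11: 11·1 1·11  f→[11+1]=12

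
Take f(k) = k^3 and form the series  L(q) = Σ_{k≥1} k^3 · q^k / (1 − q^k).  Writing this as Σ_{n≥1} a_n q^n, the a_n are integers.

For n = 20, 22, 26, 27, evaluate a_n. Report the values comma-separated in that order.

q^20  k|20↦f(k): 20:8000 10:1000 5:125 4:64 2:8 1:1  a_20=9198
n=22: 1·22 2·11 11·2 22·1  f→[1+8+1331+10648]=11988
d|26:{1,2,13,26}  Σf=1+8+2197+17576=19782
[q^27] f(1)=1,f(3)=27,f(9)=729,f(27)=19683 ⇒ 20440

9198, 11988, 19782, 20440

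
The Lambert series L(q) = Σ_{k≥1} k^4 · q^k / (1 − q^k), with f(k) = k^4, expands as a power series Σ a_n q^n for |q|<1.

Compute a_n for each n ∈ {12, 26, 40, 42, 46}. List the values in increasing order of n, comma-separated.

n=12: 1·12 2·6 3·4 4·3 6·2 12·1  f→[1+16+81+256+1296+20736]=22386
d|26:{26,13,2,1}  Σf=456976+28561+16+1=485554
[q^40] f(1)=1,f(2)=16,f(4)=256,f(5)=625,f(8)=4096,f(10)=10000,f(20)=160000,f(40)=2560000 ⇒ 2734994
n=42: 1·42 2·21 3·14 6·7 7·6 14·3 21·2 42·1  f→[1+16+81+1296+2401+38416+194481+3111696]=3348388
q^46  k|46↦f(k): 46:4477456 23:279841 2:16 1:1  a_46=4757314

22386, 485554, 2734994, 3348388, 4757314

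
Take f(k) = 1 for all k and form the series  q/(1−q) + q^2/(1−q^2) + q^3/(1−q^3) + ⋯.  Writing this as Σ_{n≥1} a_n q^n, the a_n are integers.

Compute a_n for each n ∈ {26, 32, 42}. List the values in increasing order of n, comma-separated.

4, 6, 8

q^26  k|26↦f(k): 26:1 13:1 2:1 1:1  a_26=4
n=32: 1·32 2·16 4·8 8·4 16·2 32·1  f→[1+1+1+1+1+1]=6
n=42: 1·42 2·21 3·14 6·7 7·6 14·3 21·2 42·1  f→[1+1+1+1+1+1+1+1]=8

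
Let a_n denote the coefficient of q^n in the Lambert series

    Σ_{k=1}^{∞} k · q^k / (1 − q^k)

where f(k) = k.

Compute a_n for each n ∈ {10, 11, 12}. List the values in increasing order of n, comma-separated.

18, 12, 28

[q^10] f(10)=10,f(5)=5,f(2)=2,f(1)=1 ⇒ 18
n=11: 1·11 11·1  f→[1+11]=12
[q^12] f(1)=1,f(2)=2,f(3)=3,f(4)=4,f(6)=6,f(12)=12 ⇒ 28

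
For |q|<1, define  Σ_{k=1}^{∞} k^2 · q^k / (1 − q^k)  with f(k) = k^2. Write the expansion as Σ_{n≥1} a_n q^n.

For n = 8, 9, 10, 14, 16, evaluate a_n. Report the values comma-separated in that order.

q^8  k|8↦f(k): 1:1 2:4 4:16 8:64  a_8=85
q^9  k|9↦f(k): 1:1 3:9 9:81  a_9=91
d|10:{10,5,2,1}  Σf=100+25+4+1=130
[q^14] f(14)=196,f(7)=49,f(2)=4,f(1)=1 ⇒ 250
d|16:{16,8,4,2,1}  Σf=256+64+16+4+1=341

85, 91, 130, 250, 341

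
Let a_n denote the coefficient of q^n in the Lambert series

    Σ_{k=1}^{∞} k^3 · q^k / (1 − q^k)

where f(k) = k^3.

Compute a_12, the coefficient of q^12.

a_12 = 2044

d|12:{1,2,3,4,6,12}  Σf=1+8+27+64+216+1728=2044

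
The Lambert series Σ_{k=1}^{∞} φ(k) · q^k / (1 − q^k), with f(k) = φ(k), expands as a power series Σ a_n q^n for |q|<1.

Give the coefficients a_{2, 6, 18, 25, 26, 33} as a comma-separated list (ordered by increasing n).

q^2  k|2↦φ(k): 2:1 1:1  a_2=2
n=6: 6·1 3·2 2·3 1·6  φ→[2+2+1+1]=6
[q^18] φ(18)=6,φ(9)=6,φ(6)=2,φ(3)=2,φ(2)=1,φ(1)=1 ⇒ 18
d|25:{25,5,1}  Σφ=20+4+1=25
[q^26] φ(26)=12,φ(13)=12,φ(2)=1,φ(1)=1 ⇒ 26
q^33  k|33↦φ(k): 33:20 11:10 3:2 1:1  a_33=33

2, 6, 18, 25, 26, 33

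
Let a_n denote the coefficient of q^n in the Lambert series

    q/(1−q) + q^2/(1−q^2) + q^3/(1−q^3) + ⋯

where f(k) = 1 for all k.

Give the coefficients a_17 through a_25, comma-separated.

d|17:{17,1}  Σf=1+1=2
q^18  k|18↦f(k): 18:1 9:1 6:1 3:1 2:1 1:1  a_18=6
q^19  k|19↦f(k): 1:1 19:1  a_19=2
[q^20] f(1)=1,f(2)=1,f(4)=1,f(5)=1,f(10)=1,f(20)=1 ⇒ 6
[q^21] f(1)=1,f(3)=1,f(7)=1,f(21)=1 ⇒ 4
[q^22] f(1)=1,f(2)=1,f(11)=1,f(22)=1 ⇒ 4
[q^23] f(1)=1,f(23)=1 ⇒ 2
q^24  k|24↦f(k): 1:1 2:1 3:1 4:1 6:1 8:1 12:1 24:1  a_24=8
n=25: 1·25 5·5 25·1  f→[1+1+1]=3

2, 6, 2, 6, 4, 4, 2, 8, 3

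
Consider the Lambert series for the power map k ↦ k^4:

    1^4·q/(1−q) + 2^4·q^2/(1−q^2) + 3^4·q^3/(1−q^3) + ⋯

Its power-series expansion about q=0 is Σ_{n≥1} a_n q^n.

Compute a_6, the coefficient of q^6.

a_6 = 1394

q^6  k|6↦f(k): 6:1296 3:81 2:16 1:1  a_6=1394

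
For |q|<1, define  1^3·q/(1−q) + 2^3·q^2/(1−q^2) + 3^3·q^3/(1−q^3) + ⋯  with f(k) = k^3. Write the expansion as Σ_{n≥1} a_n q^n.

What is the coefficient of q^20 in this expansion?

q^20  k|20↦f(k): 20:8000 10:1000 5:125 4:64 2:8 1:1  a_20=9198

a_20 = 9198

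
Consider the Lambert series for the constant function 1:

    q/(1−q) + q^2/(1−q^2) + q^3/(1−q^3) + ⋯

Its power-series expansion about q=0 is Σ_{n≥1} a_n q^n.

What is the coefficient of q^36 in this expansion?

a_36 = 9

[q^36] f(36)=1,f(18)=1,f(12)=1,f(9)=1,f(6)=1,f(4)=1,f(3)=1,f(2)=1,f(1)=1 ⇒ 9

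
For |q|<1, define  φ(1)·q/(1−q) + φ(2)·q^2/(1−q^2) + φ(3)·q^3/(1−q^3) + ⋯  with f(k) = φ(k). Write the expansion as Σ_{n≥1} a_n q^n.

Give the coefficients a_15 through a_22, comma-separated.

n=15: 1·15 3·5 5·3 15·1  φ→[1+2+4+8]=15
[q^16] φ(16)=8,φ(8)=4,φ(4)=2,φ(2)=1,φ(1)=1 ⇒ 16
q^17  k|17↦φ(k): 1:1 17:16  a_17=17
q^18  k|18↦φ(k): 1:1 2:1 3:2 6:2 9:6 18:6  a_18=18
d|19:{1,19}  Σφ=1+18=19
[q^20] φ(20)=8,φ(10)=4,φ(5)=4,φ(4)=2,φ(2)=1,φ(1)=1 ⇒ 20
[q^21] φ(21)=12,φ(7)=6,φ(3)=2,φ(1)=1 ⇒ 21
n=22: 22·1 11·2 2·11 1·22  φ→[10+10+1+1]=22

15, 16, 17, 18, 19, 20, 21, 22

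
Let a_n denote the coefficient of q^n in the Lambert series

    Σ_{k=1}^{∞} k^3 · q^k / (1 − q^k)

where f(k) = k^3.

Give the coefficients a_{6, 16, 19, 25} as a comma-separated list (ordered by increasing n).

252, 4681, 6860, 15751

d|6:{6,3,2,1}  Σf=216+27+8+1=252
[q^16] f(16)=4096,f(8)=512,f(4)=64,f(2)=8,f(1)=1 ⇒ 4681
d|19:{1,19}  Σf=1+6859=6860
[q^25] f(25)=15625,f(5)=125,f(1)=1 ⇒ 15751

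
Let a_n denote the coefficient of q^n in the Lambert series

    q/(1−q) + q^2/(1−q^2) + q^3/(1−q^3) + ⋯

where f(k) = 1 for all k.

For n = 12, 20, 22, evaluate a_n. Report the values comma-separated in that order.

n=12: 1·12 2·6 3·4 4·3 6·2 12·1  f→[1+1+1+1+1+1]=6
n=20: 1·20 2·10 4·5 5·4 10·2 20·1  f→[1+1+1+1+1+1]=6
d|22:{22,11,2,1}  Σf=1+1+1+1=4

6, 6, 4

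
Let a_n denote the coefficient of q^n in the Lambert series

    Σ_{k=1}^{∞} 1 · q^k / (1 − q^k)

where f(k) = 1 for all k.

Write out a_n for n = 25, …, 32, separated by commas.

3, 4, 4, 6, 2, 8, 2, 6

q^25  k|25↦f(k): 1:1 5:1 25:1  a_25=3
d|26:{26,13,2,1}  Σf=1+1+1+1=4
n=27: 27·1 9·3 3·9 1·27  f→[1+1+1+1]=4
d|28:{1,2,4,7,14,28}  Σf=1+1+1+1+1+1=6
[q^29] f(29)=1,f(1)=1 ⇒ 2
n=30: 1·30 2·15 3·10 5·6 6·5 10·3 15·2 30·1  f→[1+1+1+1+1+1+1+1]=8
q^31  k|31↦f(k): 1:1 31:1  a_31=2
d|32:{32,16,8,4,2,1}  Σf=1+1+1+1+1+1=6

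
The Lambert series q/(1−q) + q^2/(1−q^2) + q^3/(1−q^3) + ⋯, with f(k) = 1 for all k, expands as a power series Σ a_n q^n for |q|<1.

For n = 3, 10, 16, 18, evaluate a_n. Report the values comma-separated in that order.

[q^3] f(3)=1,f(1)=1 ⇒ 2
[q^10] f(10)=1,f(5)=1,f(2)=1,f(1)=1 ⇒ 4
[q^16] f(16)=1,f(8)=1,f(4)=1,f(2)=1,f(1)=1 ⇒ 5
d|18:{1,2,3,6,9,18}  Σf=1+1+1+1+1+1=6

2, 4, 5, 6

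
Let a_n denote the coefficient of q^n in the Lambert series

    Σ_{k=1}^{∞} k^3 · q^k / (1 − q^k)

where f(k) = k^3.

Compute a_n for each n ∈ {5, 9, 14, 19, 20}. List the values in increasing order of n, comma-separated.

126, 757, 3096, 6860, 9198

n=5: 5·1 1·5  f→[125+1]=126
q^9  k|9↦f(k): 9:729 3:27 1:1  a_9=757
q^14  k|14↦f(k): 14:2744 7:343 2:8 1:1  a_14=3096
d|19:{19,1}  Σf=6859+1=6860
n=20: 20·1 10·2 5·4 4·5 2·10 1·20  f→[8000+1000+125+64+8+1]=9198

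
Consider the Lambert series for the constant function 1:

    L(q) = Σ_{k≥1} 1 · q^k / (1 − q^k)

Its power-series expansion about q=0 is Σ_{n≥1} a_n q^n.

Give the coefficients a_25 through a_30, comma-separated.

3, 4, 4, 6, 2, 8

n=25: 1·25 5·5 25·1  f→[1+1+1]=3
d|26:{1,2,13,26}  Σf=1+1+1+1=4
[q^27] f(27)=1,f(9)=1,f(3)=1,f(1)=1 ⇒ 4
[q^28] f(28)=1,f(14)=1,f(7)=1,f(4)=1,f(2)=1,f(1)=1 ⇒ 6
[q^29] f(1)=1,f(29)=1 ⇒ 2
d|30:{1,2,3,5,6,10,15,30}  Σf=1+1+1+1+1+1+1+1=8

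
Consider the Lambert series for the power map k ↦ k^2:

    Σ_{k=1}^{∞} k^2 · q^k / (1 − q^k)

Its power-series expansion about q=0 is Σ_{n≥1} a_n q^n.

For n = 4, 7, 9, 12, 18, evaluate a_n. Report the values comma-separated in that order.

n=4: 1·4 2·2 4·1  f→[1+4+16]=21
d|7:{1,7}  Σf=1+49=50
n=9: 1·9 3·3 9·1  f→[1+9+81]=91
q^12  k|12↦f(k): 1:1 2:4 3:9 4:16 6:36 12:144  a_12=210
[q^18] f(18)=324,f(9)=81,f(6)=36,f(3)=9,f(2)=4,f(1)=1 ⇒ 455

21, 50, 91, 210, 455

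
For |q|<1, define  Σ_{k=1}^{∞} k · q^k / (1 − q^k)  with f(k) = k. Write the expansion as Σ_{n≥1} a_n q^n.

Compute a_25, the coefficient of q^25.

d|25:{1,5,25}  Σf=1+5+25=31

a_25 = 31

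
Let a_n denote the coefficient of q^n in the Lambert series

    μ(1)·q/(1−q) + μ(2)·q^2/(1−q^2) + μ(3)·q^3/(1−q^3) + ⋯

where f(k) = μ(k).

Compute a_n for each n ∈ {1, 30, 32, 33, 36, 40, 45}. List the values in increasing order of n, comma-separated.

1, 0, 0, 0, 0, 0, 0

n=1: 1·1  μ→[1]=1
q^30  k|30↦μ(k): 1:1 2:-1 3:-1 5:-1 6:1 10:1 15:1 30:-1  a_30=0
q^32  k|32↦μ(k): 32:0 16:0 8:0 4:0 2:-1 1:1  a_32=0
[q^33] μ(33)=1,μ(11)=-1,μ(3)=-1,μ(1)=1 ⇒ 0
[q^36] μ(1)=1,μ(2)=-1,μ(3)=-1,μ(4)=0,μ(6)=1,μ(9)=0,μ(12)=0,μ(18)=0,μ(36)=0 ⇒ 0
q^40  k|40↦μ(k): 40:0 20:0 10:1 8:0 5:-1 4:0 2:-1 1:1  a_40=0
d|45:{1,3,5,9,15,45}  Σμ=1+(-1)+(-1)+0+1+0=0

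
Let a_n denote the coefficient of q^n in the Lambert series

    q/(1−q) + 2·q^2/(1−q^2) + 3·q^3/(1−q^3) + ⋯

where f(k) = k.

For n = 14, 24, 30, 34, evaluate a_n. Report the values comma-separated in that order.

n=14: 14·1 7·2 2·7 1·14  f→[14+7+2+1]=24
d|24:{1,2,3,4,6,8,12,24}  Σf=1+2+3+4+6+8+12+24=60
[q^30] f(1)=1,f(2)=2,f(3)=3,f(5)=5,f(6)=6,f(10)=10,f(15)=15,f(30)=30 ⇒ 72
n=34: 1·34 2·17 17·2 34·1  f→[1+2+17+34]=54

24, 60, 72, 54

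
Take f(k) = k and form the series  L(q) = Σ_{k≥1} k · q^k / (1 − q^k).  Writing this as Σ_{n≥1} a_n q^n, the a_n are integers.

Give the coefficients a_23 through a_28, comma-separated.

[q^23] f(1)=1,f(23)=23 ⇒ 24
q^24  k|24↦f(k): 1:1 2:2 3:3 4:4 6:6 8:8 12:12 24:24  a_24=60
n=25: 25·1 5·5 1·25  f→[25+5+1]=31
n=26: 26·1 13·2 2·13 1·26  f→[26+13+2+1]=42
n=27: 27·1 9·3 3·9 1·27  f→[27+9+3+1]=40
d|28:{28,14,7,4,2,1}  Σf=28+14+7+4+2+1=56

24, 60, 31, 42, 40, 56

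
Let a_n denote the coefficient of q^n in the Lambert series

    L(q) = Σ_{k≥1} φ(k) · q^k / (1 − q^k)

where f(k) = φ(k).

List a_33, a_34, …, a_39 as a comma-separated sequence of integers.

d|33:{1,3,11,33}  Σφ=1+2+10+20=33
q^34  k|34↦φ(k): 1:1 2:1 17:16 34:16  a_34=34
[q^35] φ(35)=24,φ(7)=6,φ(5)=4,φ(1)=1 ⇒ 35
q^36  k|36↦φ(k): 1:1 2:1 3:2 4:2 6:2 9:6 12:4 18:6 36:12  a_36=36
q^37  k|37↦φ(k): 1:1 37:36  a_37=37
n=38: 38·1 19·2 2·19 1·38  φ→[18+18+1+1]=38
q^39  k|39↦φ(k): 1:1 3:2 13:12 39:24  a_39=39

33, 34, 35, 36, 37, 38, 39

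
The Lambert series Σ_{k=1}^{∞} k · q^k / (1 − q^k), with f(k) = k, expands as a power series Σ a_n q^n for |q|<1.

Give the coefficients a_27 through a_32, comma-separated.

40, 56, 30, 72, 32, 63

d|27:{1,3,9,27}  Σf=1+3+9+27=40
[q^28] f(1)=1,f(2)=2,f(4)=4,f(7)=7,f(14)=14,f(28)=28 ⇒ 56
q^29  k|29↦f(k): 1:1 29:29  a_29=30
q^30  k|30↦f(k): 1:1 2:2 3:3 5:5 6:6 10:10 15:15 30:30  a_30=72
n=31: 31·1 1·31  f→[31+1]=32
q^32  k|32↦f(k): 1:1 2:2 4:4 8:8 16:16 32:32  a_32=63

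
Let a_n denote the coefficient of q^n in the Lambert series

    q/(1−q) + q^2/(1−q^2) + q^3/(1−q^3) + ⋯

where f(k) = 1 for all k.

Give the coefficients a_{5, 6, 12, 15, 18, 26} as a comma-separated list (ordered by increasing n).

2, 4, 6, 4, 6, 4

d|5:{5,1}  Σf=1+1=2
q^6  k|6↦f(k): 6:1 3:1 2:1 1:1  a_6=4
n=12: 1·12 2·6 3·4 4·3 6·2 12·1  f→[1+1+1+1+1+1]=6
q^15  k|15↦f(k): 15:1 5:1 3:1 1:1  a_15=4
n=18: 1·18 2·9 3·6 6·3 9·2 18·1  f→[1+1+1+1+1+1]=6
q^26  k|26↦f(k): 1:1 2:1 13:1 26:1  a_26=4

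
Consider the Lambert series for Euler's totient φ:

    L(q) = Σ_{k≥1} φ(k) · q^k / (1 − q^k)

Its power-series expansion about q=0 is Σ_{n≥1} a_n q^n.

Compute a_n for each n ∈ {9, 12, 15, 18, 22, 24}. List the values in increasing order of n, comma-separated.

n=9: 9·1 3·3 1·9  φ→[6+2+1]=9
n=12: 12·1 6·2 4·3 3·4 2·6 1·12  φ→[4+2+2+2+1+1]=12
q^15  k|15↦φ(k): 1:1 3:2 5:4 15:8  a_15=15
n=18: 1·18 2·9 3·6 6·3 9·2 18·1  φ→[1+1+2+2+6+6]=18
[q^22] φ(22)=10,φ(11)=10,φ(2)=1,φ(1)=1 ⇒ 22
q^24  k|24↦φ(k): 24:8 12:4 8:4 6:2 4:2 3:2 2:1 1:1  a_24=24

9, 12, 15, 18, 22, 24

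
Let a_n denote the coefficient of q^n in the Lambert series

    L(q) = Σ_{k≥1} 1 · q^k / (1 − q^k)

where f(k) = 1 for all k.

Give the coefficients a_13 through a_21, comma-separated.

2, 4, 4, 5, 2, 6, 2, 6, 4

d|13:{1,13}  Σf=1+1=2
n=14: 1·14 2·7 7·2 14·1  f→[1+1+1+1]=4
n=15: 15·1 5·3 3·5 1·15  f→[1+1+1+1]=4
d|16:{16,8,4,2,1}  Σf=1+1+1+1+1=5
[q^17] f(17)=1,f(1)=1 ⇒ 2
q^18  k|18↦f(k): 18:1 9:1 6:1 3:1 2:1 1:1  a_18=6
d|19:{1,19}  Σf=1+1=2
q^20  k|20↦f(k): 20:1 10:1 5:1 4:1 2:1 1:1  a_20=6
q^21  k|21↦f(k): 1:1 3:1 7:1 21:1  a_21=4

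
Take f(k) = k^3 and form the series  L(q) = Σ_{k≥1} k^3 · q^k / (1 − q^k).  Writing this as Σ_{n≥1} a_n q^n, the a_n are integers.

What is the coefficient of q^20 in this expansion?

[q^20] f(1)=1,f(2)=8,f(4)=64,f(5)=125,f(10)=1000,f(20)=8000 ⇒ 9198

a_20 = 9198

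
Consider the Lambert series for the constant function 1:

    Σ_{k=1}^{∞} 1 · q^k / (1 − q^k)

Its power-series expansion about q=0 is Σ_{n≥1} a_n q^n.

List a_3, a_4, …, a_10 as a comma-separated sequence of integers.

q^3  k|3↦f(k): 1:1 3:1  a_3=2
q^4  k|4↦f(k): 4:1 2:1 1:1  a_4=3
d|5:{5,1}  Σf=1+1=2
d|6:{6,3,2,1}  Σf=1+1+1+1=4
q^7  k|7↦f(k): 1:1 7:1  a_7=2
[q^8] f(1)=1,f(2)=1,f(4)=1,f(8)=1 ⇒ 4
n=9: 1·9 3·3 9·1  f→[1+1+1]=3
n=10: 10·1 5·2 2·5 1·10  f→[1+1+1+1]=4

2, 3, 2, 4, 2, 4, 3, 4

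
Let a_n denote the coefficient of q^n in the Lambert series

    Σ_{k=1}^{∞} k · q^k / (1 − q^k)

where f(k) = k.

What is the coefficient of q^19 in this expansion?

q^19  k|19↦f(k): 1:1 19:19  a_19=20

a_19 = 20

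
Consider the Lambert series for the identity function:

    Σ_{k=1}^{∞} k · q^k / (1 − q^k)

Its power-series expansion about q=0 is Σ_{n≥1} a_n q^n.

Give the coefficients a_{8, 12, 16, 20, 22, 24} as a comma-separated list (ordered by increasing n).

q^8  k|8↦f(k): 8:8 4:4 2:2 1:1  a_8=15
q^12  k|12↦f(k): 12:12 6:6 4:4 3:3 2:2 1:1  a_12=28
d|16:{16,8,4,2,1}  Σf=16+8+4+2+1=31
q^20  k|20↦f(k): 1:1 2:2 4:4 5:5 10:10 20:20  a_20=42
[q^22] f(1)=1,f(2)=2,f(11)=11,f(22)=22 ⇒ 36
q^24  k|24↦f(k): 1:1 2:2 3:3 4:4 6:6 8:8 12:12 24:24  a_24=60

15, 28, 31, 42, 36, 60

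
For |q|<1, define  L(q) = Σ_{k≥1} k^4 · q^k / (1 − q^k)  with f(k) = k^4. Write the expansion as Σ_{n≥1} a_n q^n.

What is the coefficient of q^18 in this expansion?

d|18:{18,9,6,3,2,1}  Σf=104976+6561+1296+81+16+1=112931

a_18 = 112931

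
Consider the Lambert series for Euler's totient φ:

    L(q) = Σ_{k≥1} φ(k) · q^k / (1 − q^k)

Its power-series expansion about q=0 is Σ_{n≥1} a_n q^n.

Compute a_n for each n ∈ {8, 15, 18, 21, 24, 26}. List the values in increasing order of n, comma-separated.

n=8: 8·1 4·2 2·4 1·8  φ→[4+2+1+1]=8
[q^15] φ(15)=8,φ(5)=4,φ(3)=2,φ(1)=1 ⇒ 15
d|18:{18,9,6,3,2,1}  Σφ=6+6+2+2+1+1=18
d|21:{21,7,3,1}  Σφ=12+6+2+1=21
d|24:{1,2,3,4,6,8,12,24}  Σφ=1+1+2+2+2+4+4+8=24
[q^26] φ(26)=12,φ(13)=12,φ(2)=1,φ(1)=1 ⇒ 26

8, 15, 18, 21, 24, 26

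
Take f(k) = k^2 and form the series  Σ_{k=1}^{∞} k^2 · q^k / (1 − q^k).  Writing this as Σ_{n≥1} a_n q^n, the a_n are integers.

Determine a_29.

a_29 = 842

[q^29] f(29)=841,f(1)=1 ⇒ 842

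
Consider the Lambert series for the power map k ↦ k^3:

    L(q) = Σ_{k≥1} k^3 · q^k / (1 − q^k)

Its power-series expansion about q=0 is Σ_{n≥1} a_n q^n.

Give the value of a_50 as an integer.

[q^50] f(50)=125000,f(25)=15625,f(10)=1000,f(5)=125,f(2)=8,f(1)=1 ⇒ 141759

a_50 = 141759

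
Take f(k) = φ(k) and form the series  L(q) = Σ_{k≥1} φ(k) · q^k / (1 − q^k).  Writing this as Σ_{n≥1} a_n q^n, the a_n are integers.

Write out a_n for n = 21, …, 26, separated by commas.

q^21  k|21↦φ(k): 1:1 3:2 7:6 21:12  a_21=21
q^22  k|22↦φ(k): 1:1 2:1 11:10 22:10  a_22=22
[q^23] φ(23)=22,φ(1)=1 ⇒ 23
[q^24] φ(1)=1,φ(2)=1,φ(3)=2,φ(4)=2,φ(6)=2,φ(8)=4,φ(12)=4,φ(24)=8 ⇒ 24
n=25: 1·25 5·5 25·1  φ→[1+4+20]=25
n=26: 1·26 2·13 13·2 26·1  φ→[1+1+12+12]=26

21, 22, 23, 24, 25, 26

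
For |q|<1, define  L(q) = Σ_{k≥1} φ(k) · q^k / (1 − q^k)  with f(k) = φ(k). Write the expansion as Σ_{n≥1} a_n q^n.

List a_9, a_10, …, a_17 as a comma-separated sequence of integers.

n=9: 1·9 3·3 9·1  φ→[1+2+6]=9
[q^10] φ(1)=1,φ(2)=1,φ(5)=4,φ(10)=4 ⇒ 10
[q^11] φ(1)=1,φ(11)=10 ⇒ 11
q^12  k|12↦φ(k): 12:4 6:2 4:2 3:2 2:1 1:1  a_12=12
q^13  k|13↦φ(k): 1:1 13:12  a_13=13
[q^14] φ(14)=6,φ(7)=6,φ(2)=1,φ(1)=1 ⇒ 14
q^15  k|15↦φ(k): 15:8 5:4 3:2 1:1  a_15=15
d|16:{1,2,4,8,16}  Σφ=1+1+2+4+8=16
d|17:{1,17}  Σφ=1+16=17

9, 10, 11, 12, 13, 14, 15, 16, 17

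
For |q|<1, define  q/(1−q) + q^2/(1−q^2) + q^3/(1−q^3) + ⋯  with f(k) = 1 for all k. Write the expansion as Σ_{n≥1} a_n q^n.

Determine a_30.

n=30: 30·1 15·2 10·3 6·5 5·6 3·10 2·15 1·30  f→[1+1+1+1+1+1+1+1]=8

a_30 = 8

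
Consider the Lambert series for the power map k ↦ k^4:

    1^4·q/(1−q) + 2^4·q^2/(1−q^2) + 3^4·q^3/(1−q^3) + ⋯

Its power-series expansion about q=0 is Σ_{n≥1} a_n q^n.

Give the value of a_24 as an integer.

a_24 = 358258

d|24:{24,12,8,6,4,3,2,1}  Σf=331776+20736+4096+1296+256+81+16+1=358258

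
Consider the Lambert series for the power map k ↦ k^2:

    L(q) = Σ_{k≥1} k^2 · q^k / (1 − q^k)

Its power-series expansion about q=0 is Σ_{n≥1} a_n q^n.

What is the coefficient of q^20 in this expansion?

q^20  k|20↦f(k): 1:1 2:4 4:16 5:25 10:100 20:400  a_20=546

a_20 = 546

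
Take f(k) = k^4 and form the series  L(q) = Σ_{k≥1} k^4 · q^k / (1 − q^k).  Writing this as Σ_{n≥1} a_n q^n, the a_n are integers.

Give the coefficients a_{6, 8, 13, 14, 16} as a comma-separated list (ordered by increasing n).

1394, 4369, 28562, 40834, 69905

d|6:{6,3,2,1}  Σf=1296+81+16+1=1394
d|8:{8,4,2,1}  Σf=4096+256+16+1=4369
[q^13] f(13)=28561,f(1)=1 ⇒ 28562
n=14: 1·14 2·7 7·2 14·1  f→[1+16+2401+38416]=40834
n=16: 16·1 8·2 4·4 2·8 1·16  f→[65536+4096+256+16+1]=69905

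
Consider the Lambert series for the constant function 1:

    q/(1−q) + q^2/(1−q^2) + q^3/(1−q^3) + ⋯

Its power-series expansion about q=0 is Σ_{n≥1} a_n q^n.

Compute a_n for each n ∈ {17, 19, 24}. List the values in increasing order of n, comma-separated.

2, 2, 8

n=17: 1·17 17·1  f→[1+1]=2
n=19: 1·19 19·1  f→[1+1]=2
d|24:{24,12,8,6,4,3,2,1}  Σf=1+1+1+1+1+1+1+1=8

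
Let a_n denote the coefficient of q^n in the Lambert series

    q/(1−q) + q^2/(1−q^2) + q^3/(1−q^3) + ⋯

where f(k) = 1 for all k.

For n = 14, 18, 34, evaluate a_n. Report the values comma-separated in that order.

4, 6, 4

d|14:{1,2,7,14}  Σf=1+1+1+1=4
[q^18] f(18)=1,f(9)=1,f(6)=1,f(3)=1,f(2)=1,f(1)=1 ⇒ 6
[q^34] f(1)=1,f(2)=1,f(17)=1,f(34)=1 ⇒ 4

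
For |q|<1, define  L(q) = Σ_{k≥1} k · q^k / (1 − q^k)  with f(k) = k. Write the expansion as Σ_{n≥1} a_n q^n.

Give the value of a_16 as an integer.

a_16 = 31

n=16: 1·16 2·8 4·4 8·2 16·1  f→[1+2+4+8+16]=31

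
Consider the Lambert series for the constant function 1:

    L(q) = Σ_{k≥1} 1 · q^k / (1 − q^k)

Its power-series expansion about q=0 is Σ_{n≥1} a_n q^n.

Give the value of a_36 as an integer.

a_36 = 9

d|36:{1,2,3,4,6,9,12,18,36}  Σf=1+1+1+1+1+1+1+1+1=9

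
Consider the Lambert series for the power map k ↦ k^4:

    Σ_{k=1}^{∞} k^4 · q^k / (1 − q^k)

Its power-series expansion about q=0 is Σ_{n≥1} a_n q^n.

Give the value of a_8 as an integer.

a_8 = 4369

n=8: 1·8 2·4 4·2 8·1  f→[1+16+256+4096]=4369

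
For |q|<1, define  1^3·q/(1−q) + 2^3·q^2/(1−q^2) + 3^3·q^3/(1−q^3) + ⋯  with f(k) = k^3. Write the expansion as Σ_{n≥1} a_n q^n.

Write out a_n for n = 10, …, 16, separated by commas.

n=10: 1·10 2·5 5·2 10·1  f→[1+8+125+1000]=1134
[q^11] f(11)=1331,f(1)=1 ⇒ 1332
d|12:{1,2,3,4,6,12}  Σf=1+8+27+64+216+1728=2044
d|13:{13,1}  Σf=2197+1=2198
n=14: 14·1 7·2 2·7 1·14  f→[2744+343+8+1]=3096
[q^15] f(15)=3375,f(5)=125,f(3)=27,f(1)=1 ⇒ 3528
[q^16] f(1)=1,f(2)=8,f(4)=64,f(8)=512,f(16)=4096 ⇒ 4681

1134, 1332, 2044, 2198, 3096, 3528, 4681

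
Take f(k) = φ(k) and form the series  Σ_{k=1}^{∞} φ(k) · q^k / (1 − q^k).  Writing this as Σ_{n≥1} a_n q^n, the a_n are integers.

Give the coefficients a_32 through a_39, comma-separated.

q^32  k|32↦φ(k): 32:16 16:8 8:4 4:2 2:1 1:1  a_32=32
[q^33] φ(33)=20,φ(11)=10,φ(3)=2,φ(1)=1 ⇒ 33
[q^34] φ(34)=16,φ(17)=16,φ(2)=1,φ(1)=1 ⇒ 34
d|35:{1,5,7,35}  Σφ=1+4+6+24=35
d|36:{1,2,3,4,6,9,12,18,36}  Σφ=1+1+2+2+2+6+4+6+12=36
d|37:{1,37}  Σφ=1+36=37
q^38  k|38↦φ(k): 1:1 2:1 19:18 38:18  a_38=38
q^39  k|39↦φ(k): 39:24 13:12 3:2 1:1  a_39=39

32, 33, 34, 35, 36, 37, 38, 39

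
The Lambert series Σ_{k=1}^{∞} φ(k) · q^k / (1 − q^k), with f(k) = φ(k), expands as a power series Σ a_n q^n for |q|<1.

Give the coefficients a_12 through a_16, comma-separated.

d|12:{12,6,4,3,2,1}  Σφ=4+2+2+2+1+1=12
d|13:{1,13}  Σφ=1+12=13
[q^14] φ(14)=6,φ(7)=6,φ(2)=1,φ(1)=1 ⇒ 14
[q^15] φ(1)=1,φ(3)=2,φ(5)=4,φ(15)=8 ⇒ 15
[q^16] φ(1)=1,φ(2)=1,φ(4)=2,φ(8)=4,φ(16)=8 ⇒ 16

12, 13, 14, 15, 16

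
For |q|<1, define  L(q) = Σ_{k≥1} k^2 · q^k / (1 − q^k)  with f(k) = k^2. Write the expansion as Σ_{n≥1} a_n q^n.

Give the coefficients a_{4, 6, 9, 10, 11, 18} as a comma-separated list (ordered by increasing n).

21, 50, 91, 130, 122, 455

n=4: 4·1 2·2 1·4  f→[16+4+1]=21
q^6  k|6↦f(k): 6:36 3:9 2:4 1:1  a_6=50
[q^9] f(9)=81,f(3)=9,f(1)=1 ⇒ 91
n=10: 10·1 5·2 2·5 1·10  f→[100+25+4+1]=130
q^11  k|11↦f(k): 1:1 11:121  a_11=122
q^18  k|18↦f(k): 18:324 9:81 6:36 3:9 2:4 1:1  a_18=455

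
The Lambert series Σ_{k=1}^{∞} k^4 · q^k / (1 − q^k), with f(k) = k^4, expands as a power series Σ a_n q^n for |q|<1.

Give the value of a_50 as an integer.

a_50 = 6651267

q^50  k|50↦f(k): 50:6250000 25:390625 10:10000 5:625 2:16 1:1  a_50=6651267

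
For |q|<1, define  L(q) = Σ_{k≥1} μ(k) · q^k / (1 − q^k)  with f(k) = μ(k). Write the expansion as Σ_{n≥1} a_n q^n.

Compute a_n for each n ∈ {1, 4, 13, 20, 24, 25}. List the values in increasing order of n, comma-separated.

1, 0, 0, 0, 0, 0

d|1:{1}  Σμ=1=1
[q^4] μ(1)=1,μ(2)=-1,μ(4)=0 ⇒ 0
d|13:{13,1}  Σμ=(-1)+1=0
[q^20] μ(20)=0,μ(10)=1,μ(5)=-1,μ(4)=0,μ(2)=-1,μ(1)=1 ⇒ 0
n=24: 24·1 12·2 8·3 6·4 4·6 3·8 2·12 1·24  μ→[0+0+0+1+0+(-1)+(-1)+1]=0
n=25: 1·25 5·5 25·1  μ→[1+(-1)+0]=0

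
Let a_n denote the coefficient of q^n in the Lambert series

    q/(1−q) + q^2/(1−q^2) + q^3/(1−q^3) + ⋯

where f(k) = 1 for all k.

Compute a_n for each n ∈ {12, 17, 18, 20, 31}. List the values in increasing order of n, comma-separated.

n=12: 1·12 2·6 3·4 4·3 6·2 12·1  f→[1+1+1+1+1+1]=6
n=17: 1·17 17·1  f→[1+1]=2
d|18:{1,2,3,6,9,18}  Σf=1+1+1+1+1+1=6
d|20:{1,2,4,5,10,20}  Σf=1+1+1+1+1+1=6
q^31  k|31↦f(k): 1:1 31:1  a_31=2

6, 2, 6, 6, 2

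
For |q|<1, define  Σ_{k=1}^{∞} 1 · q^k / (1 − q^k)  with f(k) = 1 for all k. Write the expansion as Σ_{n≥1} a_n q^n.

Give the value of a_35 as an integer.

a_35 = 4

n=35: 1·35 5·7 7·5 35·1  f→[1+1+1+1]=4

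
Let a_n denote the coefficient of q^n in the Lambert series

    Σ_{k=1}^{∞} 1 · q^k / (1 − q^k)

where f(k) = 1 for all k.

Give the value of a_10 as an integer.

[q^10] f(10)=1,f(5)=1,f(2)=1,f(1)=1 ⇒ 4

a_10 = 4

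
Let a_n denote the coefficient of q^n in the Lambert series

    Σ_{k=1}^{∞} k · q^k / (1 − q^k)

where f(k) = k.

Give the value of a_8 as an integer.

[q^8] f(8)=8,f(4)=4,f(2)=2,f(1)=1 ⇒ 15

a_8 = 15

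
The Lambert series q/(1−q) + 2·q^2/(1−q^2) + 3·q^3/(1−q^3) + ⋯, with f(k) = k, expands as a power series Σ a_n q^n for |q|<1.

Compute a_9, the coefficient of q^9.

a_9 = 13

q^9  k|9↦f(k): 9:9 3:3 1:1  a_9=13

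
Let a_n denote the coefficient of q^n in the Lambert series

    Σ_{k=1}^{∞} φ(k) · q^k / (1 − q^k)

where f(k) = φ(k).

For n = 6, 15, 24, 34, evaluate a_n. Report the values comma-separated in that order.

n=6: 6·1 3·2 2·3 1·6  φ→[2+2+1+1]=6
d|15:{1,3,5,15}  Σφ=1+2+4+8=15
n=24: 24·1 12·2 8·3 6·4 4·6 3·8 2·12 1·24  φ→[8+4+4+2+2+2+1+1]=24
[q^34] φ(34)=16,φ(17)=16,φ(2)=1,φ(1)=1 ⇒ 34

6, 15, 24, 34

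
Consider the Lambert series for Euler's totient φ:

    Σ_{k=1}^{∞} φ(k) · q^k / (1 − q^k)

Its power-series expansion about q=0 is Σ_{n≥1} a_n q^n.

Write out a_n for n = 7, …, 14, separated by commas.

q^7  k|7↦φ(k): 1:1 7:6  a_7=7
q^8  k|8↦φ(k): 1:1 2:1 4:2 8:4  a_8=8
q^9  k|9↦φ(k): 1:1 3:2 9:6  a_9=9
[q^10] φ(1)=1,φ(2)=1,φ(5)=4,φ(10)=4 ⇒ 10
d|11:{1,11}  Σφ=1+10=11
[q^12] φ(12)=4,φ(6)=2,φ(4)=2,φ(3)=2,φ(2)=1,φ(1)=1 ⇒ 12
q^13  k|13↦φ(k): 1:1 13:12  a_13=13
q^14  k|14↦φ(k): 1:1 2:1 7:6 14:6  a_14=14

7, 8, 9, 10, 11, 12, 13, 14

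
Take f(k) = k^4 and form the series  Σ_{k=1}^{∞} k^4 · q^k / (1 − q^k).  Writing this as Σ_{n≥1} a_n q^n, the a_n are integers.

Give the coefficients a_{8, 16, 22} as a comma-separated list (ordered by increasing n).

[q^8] f(8)=4096,f(4)=256,f(2)=16,f(1)=1 ⇒ 4369
n=16: 16·1 8·2 4·4 2·8 1·16  f→[65536+4096+256+16+1]=69905
d|22:{1,2,11,22}  Σf=1+16+14641+234256=248914

4369, 69905, 248914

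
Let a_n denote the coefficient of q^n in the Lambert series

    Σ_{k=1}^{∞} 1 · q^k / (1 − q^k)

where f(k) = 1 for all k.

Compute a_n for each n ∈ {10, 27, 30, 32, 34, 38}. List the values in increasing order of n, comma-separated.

4, 4, 8, 6, 4, 4

d|10:{10,5,2,1}  Σf=1+1+1+1=4
d|27:{27,9,3,1}  Σf=1+1+1+1=4
n=30: 1·30 2·15 3·10 5·6 6·5 10·3 15·2 30·1  f→[1+1+1+1+1+1+1+1]=8
d|32:{1,2,4,8,16,32}  Σf=1+1+1+1+1+1=6
[q^34] f(34)=1,f(17)=1,f(2)=1,f(1)=1 ⇒ 4
n=38: 38·1 19·2 2·19 1·38  f→[1+1+1+1]=4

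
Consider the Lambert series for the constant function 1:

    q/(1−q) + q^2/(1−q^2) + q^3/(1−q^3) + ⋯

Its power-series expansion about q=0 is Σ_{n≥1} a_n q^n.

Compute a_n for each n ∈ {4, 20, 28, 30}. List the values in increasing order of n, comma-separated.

3, 6, 6, 8

n=4: 4·1 2·2 1·4  f→[1+1+1]=3
[q^20] f(1)=1,f(2)=1,f(4)=1,f(5)=1,f(10)=1,f(20)=1 ⇒ 6
n=28: 28·1 14·2 7·4 4·7 2·14 1·28  f→[1+1+1+1+1+1]=6
d|30:{1,2,3,5,6,10,15,30}  Σf=1+1+1+1+1+1+1+1=8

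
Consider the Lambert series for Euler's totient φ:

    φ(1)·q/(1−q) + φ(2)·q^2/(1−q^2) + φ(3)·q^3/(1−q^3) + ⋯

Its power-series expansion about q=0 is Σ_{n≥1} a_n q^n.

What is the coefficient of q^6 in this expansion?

n=6: 6·1 3·2 2·3 1·6  φ→[2+2+1+1]=6

a_6 = 6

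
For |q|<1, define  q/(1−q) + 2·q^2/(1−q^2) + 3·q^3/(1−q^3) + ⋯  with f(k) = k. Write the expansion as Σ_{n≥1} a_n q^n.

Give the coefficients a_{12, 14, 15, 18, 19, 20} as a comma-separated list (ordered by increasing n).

n=12: 1·12 2·6 3·4 4·3 6·2 12·1  f→[1+2+3+4+6+12]=28
d|14:{1,2,7,14}  Σf=1+2+7+14=24
n=15: 15·1 5·3 3·5 1·15  f→[15+5+3+1]=24
[q^18] f(1)=1,f(2)=2,f(3)=3,f(6)=6,f(9)=9,f(18)=18 ⇒ 39
n=19: 1·19 19·1  f→[1+19]=20
q^20  k|20↦f(k): 20:20 10:10 5:5 4:4 2:2 1:1  a_20=42

28, 24, 24, 39, 20, 42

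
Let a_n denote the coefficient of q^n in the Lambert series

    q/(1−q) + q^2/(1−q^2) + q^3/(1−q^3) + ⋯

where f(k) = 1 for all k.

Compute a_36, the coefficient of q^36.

a_36 = 9

d|36:{1,2,3,4,6,9,12,18,36}  Σf=1+1+1+1+1+1+1+1+1=9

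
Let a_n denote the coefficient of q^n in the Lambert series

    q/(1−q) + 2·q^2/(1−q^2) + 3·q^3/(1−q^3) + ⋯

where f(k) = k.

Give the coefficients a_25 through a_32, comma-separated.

31, 42, 40, 56, 30, 72, 32, 63

q^25  k|25↦f(k): 1:1 5:5 25:25  a_25=31
n=26: 1·26 2·13 13·2 26·1  f→[1+2+13+26]=42
n=27: 1·27 3·9 9·3 27·1  f→[1+3+9+27]=40
d|28:{1,2,4,7,14,28}  Σf=1+2+4+7+14+28=56
d|29:{1,29}  Σf=1+29=30
q^30  k|30↦f(k): 30:30 15:15 10:10 6:6 5:5 3:3 2:2 1:1  a_30=72
q^31  k|31↦f(k): 31:31 1:1  a_31=32
d|32:{32,16,8,4,2,1}  Σf=32+16+8+4+2+1=63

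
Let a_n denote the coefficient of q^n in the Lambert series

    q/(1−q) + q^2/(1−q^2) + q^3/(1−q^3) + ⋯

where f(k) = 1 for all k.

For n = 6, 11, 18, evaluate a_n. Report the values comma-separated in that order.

d|6:{6,3,2,1}  Σf=1+1+1+1=4
q^11  k|11↦f(k): 11:1 1:1  a_11=2
d|18:{18,9,6,3,2,1}  Σf=1+1+1+1+1+1=6

4, 2, 6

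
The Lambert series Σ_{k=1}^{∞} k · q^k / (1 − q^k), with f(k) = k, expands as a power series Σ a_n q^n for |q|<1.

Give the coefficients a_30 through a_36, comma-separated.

q^30  k|30↦f(k): 1:1 2:2 3:3 5:5 6:6 10:10 15:15 30:30  a_30=72
[q^31] f(31)=31,f(1)=1 ⇒ 32
[q^32] f(32)=32,f(16)=16,f(8)=8,f(4)=4,f(2)=2,f(1)=1 ⇒ 63
d|33:{1,3,11,33}  Σf=1+3+11+33=48
[q^34] f(1)=1,f(2)=2,f(17)=17,f(34)=34 ⇒ 54
d|35:{1,5,7,35}  Σf=1+5+7+35=48
n=36: 1·36 2·18 3·12 4·9 6·6 9·4 12·3 18·2 36·1  f→[1+2+3+4+6+9+12+18+36]=91

72, 32, 63, 48, 54, 48, 91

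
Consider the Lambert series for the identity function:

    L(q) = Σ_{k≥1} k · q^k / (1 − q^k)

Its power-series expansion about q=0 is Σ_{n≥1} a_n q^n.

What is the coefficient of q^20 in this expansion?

n=20: 20·1 10·2 5·4 4·5 2·10 1·20  f→[20+10+5+4+2+1]=42

a_20 = 42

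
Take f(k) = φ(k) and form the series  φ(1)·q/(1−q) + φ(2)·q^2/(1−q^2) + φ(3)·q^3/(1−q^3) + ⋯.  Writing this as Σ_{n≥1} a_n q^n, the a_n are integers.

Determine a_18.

n=18: 18·1 9·2 6·3 3·6 2·9 1·18  φ→[6+6+2+2+1+1]=18

a_18 = 18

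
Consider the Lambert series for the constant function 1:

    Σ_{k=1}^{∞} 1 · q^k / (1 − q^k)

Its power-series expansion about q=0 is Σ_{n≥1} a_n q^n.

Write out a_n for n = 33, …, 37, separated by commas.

4, 4, 4, 9, 2

d|33:{33,11,3,1}  Σf=1+1+1+1=4
n=34: 1·34 2·17 17·2 34·1  f→[1+1+1+1]=4
d|35:{1,5,7,35}  Σf=1+1+1+1=4
[q^36] f(1)=1,f(2)=1,f(3)=1,f(4)=1,f(6)=1,f(9)=1,f(12)=1,f(18)=1,f(36)=1 ⇒ 9
d|37:{1,37}  Σf=1+1=2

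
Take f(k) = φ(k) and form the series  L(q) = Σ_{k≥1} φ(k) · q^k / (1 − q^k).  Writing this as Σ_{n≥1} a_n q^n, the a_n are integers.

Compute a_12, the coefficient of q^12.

n=12: 12·1 6·2 4·3 3·4 2·6 1·12  φ→[4+2+2+2+1+1]=12

a_12 = 12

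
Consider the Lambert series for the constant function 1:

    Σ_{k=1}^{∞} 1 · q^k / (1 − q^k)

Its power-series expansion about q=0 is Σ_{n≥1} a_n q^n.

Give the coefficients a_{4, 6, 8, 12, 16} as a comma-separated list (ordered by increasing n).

d|4:{1,2,4}  Σf=1+1+1=3
[q^6] f(1)=1,f(2)=1,f(3)=1,f(6)=1 ⇒ 4
q^8  k|8↦f(k): 8:1 4:1 2:1 1:1  a_8=4
d|12:{1,2,3,4,6,12}  Σf=1+1+1+1+1+1=6
[q^16] f(1)=1,f(2)=1,f(4)=1,f(8)=1,f(16)=1 ⇒ 5

3, 4, 4, 6, 5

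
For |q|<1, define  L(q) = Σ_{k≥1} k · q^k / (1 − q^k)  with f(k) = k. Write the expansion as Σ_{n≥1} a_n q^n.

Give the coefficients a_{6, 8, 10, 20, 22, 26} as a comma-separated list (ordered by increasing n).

[q^6] f(6)=6,f(3)=3,f(2)=2,f(1)=1 ⇒ 12
q^8  k|8↦f(k): 8:8 4:4 2:2 1:1  a_8=15
n=10: 10·1 5·2 2·5 1·10  f→[10+5+2+1]=18
d|20:{20,10,5,4,2,1}  Σf=20+10+5+4+2+1=42
d|22:{1,2,11,22}  Σf=1+2+11+22=36
d|26:{1,2,13,26}  Σf=1+2+13+26=42

12, 15, 18, 42, 36, 42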